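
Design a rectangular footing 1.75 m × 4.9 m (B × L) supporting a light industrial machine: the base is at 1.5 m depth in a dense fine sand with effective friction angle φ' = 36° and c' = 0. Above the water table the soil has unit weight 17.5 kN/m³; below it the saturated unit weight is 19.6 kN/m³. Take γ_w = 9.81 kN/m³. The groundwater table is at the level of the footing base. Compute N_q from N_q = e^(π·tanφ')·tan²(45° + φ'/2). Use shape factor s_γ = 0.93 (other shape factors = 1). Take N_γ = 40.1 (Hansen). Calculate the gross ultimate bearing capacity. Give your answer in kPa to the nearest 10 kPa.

tan36° = 0.7265, so N_q = e^(π×0.7265)·tan²(63°) = 9.801 × 3.852 = 37.75.
Effective surcharge at the founding depth q = γ·D_f = 17.5 × 1.5 = 26.25 kPa.
The water table coincides with the base, so in the self-weight term γ → γ' = 9.79 kN/m³.
q_ult = q·N_q + 0.5·γ·B·N_γ·s_γ
     = 26.25 × 37.752 + 0.5 × 9.79 × 1.75 × 40.1 × 0.93
     = 991 + 319.46 = 1310.5 kPa.

q_ult ≈ 1310 kPa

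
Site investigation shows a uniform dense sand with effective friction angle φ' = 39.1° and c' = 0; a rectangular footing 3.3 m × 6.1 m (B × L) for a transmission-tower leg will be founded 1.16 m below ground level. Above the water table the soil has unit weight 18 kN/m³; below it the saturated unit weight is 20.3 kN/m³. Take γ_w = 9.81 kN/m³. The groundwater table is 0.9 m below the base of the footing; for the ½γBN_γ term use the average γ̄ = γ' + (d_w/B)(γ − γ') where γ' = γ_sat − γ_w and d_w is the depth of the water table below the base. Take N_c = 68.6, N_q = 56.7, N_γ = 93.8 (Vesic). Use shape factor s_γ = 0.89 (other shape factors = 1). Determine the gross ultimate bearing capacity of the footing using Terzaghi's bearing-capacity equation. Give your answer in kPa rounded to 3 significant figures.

Effective surcharge at the founding depth q = γ·D_f = 18 × 1.16 = 20.88 kPa.
With d_w = 0.9 m < B, γ̄ = 10.49 + (0.9/3.3) × (18 − 10.49) = 12.538 kN/m³.
q_ult = q·N_q + 0.5·γ·B·N_γ·s_γ
     = 20.88 × 56.7 + 0.5 × 12.538 × 3.3 × 93.8 × 0.89
     = 1183.9 + 1727.1 = 2911 kPa.

q_ult ≈ 2910 kPa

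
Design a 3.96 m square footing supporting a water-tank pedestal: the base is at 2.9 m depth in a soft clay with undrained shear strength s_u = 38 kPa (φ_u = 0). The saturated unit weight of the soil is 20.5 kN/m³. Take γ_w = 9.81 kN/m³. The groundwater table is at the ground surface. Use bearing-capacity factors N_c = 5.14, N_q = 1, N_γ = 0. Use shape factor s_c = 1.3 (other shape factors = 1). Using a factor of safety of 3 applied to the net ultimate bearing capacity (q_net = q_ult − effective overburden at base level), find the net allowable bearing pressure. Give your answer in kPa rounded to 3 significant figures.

With the water table at the surface the whole profile is submerged: γ' = 20.5 − 9.81 = 10.69 kN/m³, so q = γ'·D_f = 31.001 kPa.
q_ult = c·N_c·s_c + q·N_q
     = 38 × 5.14 × 1.3 + 31.001 × 1
     = 253.92 + 31.001 = 284.92 kPa.
Net ultimate: q_net = 284.92 − 31.001 = 253.92 kPa.
q_all(net) = 253.92 / 3 = 84.639 kPa.

q_all(net) ≈ 84.6 kPa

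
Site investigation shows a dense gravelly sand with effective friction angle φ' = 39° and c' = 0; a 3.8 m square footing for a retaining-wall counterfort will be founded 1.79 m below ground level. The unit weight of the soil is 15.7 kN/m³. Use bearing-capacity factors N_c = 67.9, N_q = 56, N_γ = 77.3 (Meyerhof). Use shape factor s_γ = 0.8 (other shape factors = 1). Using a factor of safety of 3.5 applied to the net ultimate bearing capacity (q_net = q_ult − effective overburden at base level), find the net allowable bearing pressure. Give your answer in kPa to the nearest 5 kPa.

q = γ·D_f = 15.7 × 1.79 = 28.103 kPa.
q·N_q = 28.103 × 56 = 1573.8 kPa
0.5·γ·B·N_γ·s_γ = 0.5 × 15.7 × 3.8 × 77.3 × 0.8 = 1844.7 kPa
q_ult = 1573.8 + 1844.7 = 3418.5 kPa.
Net ultimate: q_net = 3418.5 − 28.103 = 3390.4 kPa.
q_all(net) = 3390.4 / 3.5 = 968.67 kPa.

q_all(net) ≈ 970 kPa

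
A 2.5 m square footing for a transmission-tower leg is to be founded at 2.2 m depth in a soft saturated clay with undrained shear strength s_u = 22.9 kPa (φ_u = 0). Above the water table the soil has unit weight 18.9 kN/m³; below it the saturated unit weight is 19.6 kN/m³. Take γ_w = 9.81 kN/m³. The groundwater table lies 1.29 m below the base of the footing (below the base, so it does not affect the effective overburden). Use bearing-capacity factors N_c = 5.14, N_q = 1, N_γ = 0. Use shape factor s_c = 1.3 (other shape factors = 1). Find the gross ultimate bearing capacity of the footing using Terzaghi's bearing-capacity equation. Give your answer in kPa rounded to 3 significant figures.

Effective surcharge at the founding depth q = γ·D_f = 18.9 × 2.2 = 41.58 kPa.
q_ult = c·N_c·s_c + q·N_q
     = 22.9 × 5.14 × 1.3 + 41.58 × 1
     = 153.02 + 41.58 = 194.6 kPa.

q_ult ≈ 195 kPa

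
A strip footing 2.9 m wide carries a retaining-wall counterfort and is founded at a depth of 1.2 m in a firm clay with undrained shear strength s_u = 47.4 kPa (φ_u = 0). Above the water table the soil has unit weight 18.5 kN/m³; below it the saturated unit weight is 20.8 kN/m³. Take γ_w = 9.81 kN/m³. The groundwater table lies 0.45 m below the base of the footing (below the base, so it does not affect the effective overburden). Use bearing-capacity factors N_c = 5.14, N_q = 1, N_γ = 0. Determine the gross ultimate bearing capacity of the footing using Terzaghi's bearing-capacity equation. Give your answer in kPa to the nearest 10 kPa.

Effective surcharge at the founding depth q = γ·D_f = 18.5 × 1.2 = 22.2 kPa.
q_ult = c·N_c + q·N_q
     = 47.4 × 5.14 + 22.2 × 1
     = 243.64 + 22.2 = 265.84 kPa.

q_ult ≈ 270 kPa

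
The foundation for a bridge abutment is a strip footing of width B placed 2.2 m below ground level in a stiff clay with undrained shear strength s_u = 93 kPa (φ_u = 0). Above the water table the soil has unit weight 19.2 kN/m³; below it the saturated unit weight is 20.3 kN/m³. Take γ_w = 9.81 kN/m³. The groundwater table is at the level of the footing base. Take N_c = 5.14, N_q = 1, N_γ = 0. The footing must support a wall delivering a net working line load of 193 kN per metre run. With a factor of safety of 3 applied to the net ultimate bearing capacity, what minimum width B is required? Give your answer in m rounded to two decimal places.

B = 1.21 m

q = γ·D_f = 19.2 × 2.2 = 42.24 kPa.
c·N_c = 93 × 5.14 = 478.02 kPa
q·N_q = 42.24 × 1 = 42.24 kPa
q_ult = 478.02 + 42.24 = 520.26 kPa.
For φ = 0 the ½γBN_γ term vanishes, so q_ult is independent of B. q_net = 520.26 − 42.24 = 478.02 kPa; q_all(net) = 478.02/3 = 159.34 kPa.
Required width B = w / q_all(net) = 193 / 159.34 = 1.211 m.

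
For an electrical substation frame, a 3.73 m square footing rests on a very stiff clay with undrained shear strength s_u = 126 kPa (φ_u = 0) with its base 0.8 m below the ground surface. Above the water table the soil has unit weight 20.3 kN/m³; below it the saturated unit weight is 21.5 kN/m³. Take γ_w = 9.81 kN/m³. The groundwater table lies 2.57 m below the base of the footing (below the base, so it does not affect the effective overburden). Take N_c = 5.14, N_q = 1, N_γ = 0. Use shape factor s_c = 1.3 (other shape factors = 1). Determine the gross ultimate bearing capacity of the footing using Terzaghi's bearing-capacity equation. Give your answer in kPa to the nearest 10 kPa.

q_ult ≈ 860 kPa

Overburden at base level: q = 20.3 × 0.8 = 16.24 kPa.
Cohesion term c·N_c·s_c = 126 × 5.14 × 1.3 = 841.93 kPa; surcharge term q·N_q = 16.24 × 1 = 16.24 kPa.
q_ult = 841.93 + 16.24 = 858.17 kPa.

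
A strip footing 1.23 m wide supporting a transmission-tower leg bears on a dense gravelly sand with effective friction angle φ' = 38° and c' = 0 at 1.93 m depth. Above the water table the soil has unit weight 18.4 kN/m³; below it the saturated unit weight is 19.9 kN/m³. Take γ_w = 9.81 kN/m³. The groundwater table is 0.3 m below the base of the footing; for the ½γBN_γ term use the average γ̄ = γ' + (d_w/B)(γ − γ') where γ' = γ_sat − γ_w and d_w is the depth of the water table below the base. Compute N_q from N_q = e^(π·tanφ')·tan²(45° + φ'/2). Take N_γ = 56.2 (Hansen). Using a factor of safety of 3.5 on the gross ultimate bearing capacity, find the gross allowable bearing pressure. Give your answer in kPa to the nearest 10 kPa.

q_all ≈ 620 kPa

N_q = e^(π·tan38°)·tan²(64°) = 48.93.
Effective surcharge at the founding depth q = γ·D_f = 18.4 × 1.93 = 35.512 kPa.
With d_w = 0.3 m < B, γ̄ = 10.09 + (0.3/1.23) × (18.4 − 10.09) = 12.117 kN/m³.
q_ult = q·N_q + 0.5·γ·B·N_γ
     = 35.512 × 48.933 + 0.5 × 12.117 × 1.23 × 56.2
     = 1737.7 + 418.79 = 2156.5 kPa.
q_all = 2156.5 / 3.5 = 616.15 kPa.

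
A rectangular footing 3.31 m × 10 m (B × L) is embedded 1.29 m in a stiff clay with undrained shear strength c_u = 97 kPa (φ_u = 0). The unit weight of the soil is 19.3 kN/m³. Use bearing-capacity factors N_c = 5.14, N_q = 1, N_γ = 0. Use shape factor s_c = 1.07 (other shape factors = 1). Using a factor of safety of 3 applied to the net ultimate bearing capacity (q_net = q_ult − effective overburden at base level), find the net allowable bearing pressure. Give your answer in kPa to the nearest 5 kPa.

q_all(net) ≈ 180 kPa

Effective surcharge at the founding depth q = γ·D_f = 19.3 × 1.29 = 24.897 kPa.
q_ult = c·N_c·s_c + q·N_q
     = 97 × 5.14 × 1.07 + 24.897 × 1
     = 533.48 + 24.897 = 558.38 kPa.
Net ultimate: q_net = 558.38 − 24.897 = 533.48 kPa.
q_all(net) = 533.48 / 3 = 177.83 kPa.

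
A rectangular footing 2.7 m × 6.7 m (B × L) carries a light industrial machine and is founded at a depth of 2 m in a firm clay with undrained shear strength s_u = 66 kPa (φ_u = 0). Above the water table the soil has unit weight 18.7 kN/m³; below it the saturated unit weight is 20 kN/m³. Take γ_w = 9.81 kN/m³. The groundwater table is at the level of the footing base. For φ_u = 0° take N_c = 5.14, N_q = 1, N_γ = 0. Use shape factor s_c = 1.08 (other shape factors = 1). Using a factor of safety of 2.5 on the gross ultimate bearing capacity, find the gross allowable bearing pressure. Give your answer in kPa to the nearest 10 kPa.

q_all ≈ 160 kPa

q = γ·D_f = 18.7 × 2 = 37.4 kPa.
c·N_c·s_c = 66 × 5.14 × 1.08 = 366.38 kPa
q·N_q = 37.4 × 1 = 37.4 kPa
q_ult = 366.38 + 37.4 = 403.78 kPa.
q_all = 403.78 / 2.5 = 161.51 kPa.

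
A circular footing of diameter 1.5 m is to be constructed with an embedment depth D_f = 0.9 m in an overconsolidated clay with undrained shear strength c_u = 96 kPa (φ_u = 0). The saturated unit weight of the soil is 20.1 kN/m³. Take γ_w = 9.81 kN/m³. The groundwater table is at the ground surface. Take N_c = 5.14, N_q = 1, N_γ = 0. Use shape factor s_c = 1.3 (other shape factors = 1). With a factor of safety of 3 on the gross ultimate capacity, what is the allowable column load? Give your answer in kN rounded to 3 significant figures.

P_all ≈ 383 kN

Water table at ground surface, so effective unit weight γ' = 20.1 − 9.81 = 10.29 kN/m³ is used throughout; overburden q = 10.29 × 0.9 = 9.261 kPa.
Cohesion term c·N_c·s_c = 96 × 5.14 × 1.3 = 641.47 kPa; surcharge term q·N_q = 9.261 × 1 = 9.261 kPa.
q_ult = 641.47 + 9.261 = 650.73 kPa.
Gross allowable pressure q_all = 650.73 / 3 = 216.91 kPa.
Footing area = 1.7671 m², so allowable column load = 216.91 × 1.7671 = 383.3 kN.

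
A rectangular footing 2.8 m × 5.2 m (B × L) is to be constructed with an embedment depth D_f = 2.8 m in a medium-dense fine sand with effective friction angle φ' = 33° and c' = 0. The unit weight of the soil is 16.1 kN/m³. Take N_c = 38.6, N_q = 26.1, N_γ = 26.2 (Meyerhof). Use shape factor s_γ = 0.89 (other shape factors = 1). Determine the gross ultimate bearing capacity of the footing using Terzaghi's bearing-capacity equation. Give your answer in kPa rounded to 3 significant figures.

q_ult ≈ 1700 kPa

Overburden at base level: q = 16.1 × 2.8 = 45.08 kPa.
Surcharge term q·N_q = 45.08 × 26.1 = 1176.6 kPa; self-weight term 0.5·γ·B·N_γ·s_γ = 0.5 × 16.1 × 2.8 × 26.2 × 0.89 = 525.59 kPa.
q_ult = 1176.6 + 525.59 = 1702.2 kPa.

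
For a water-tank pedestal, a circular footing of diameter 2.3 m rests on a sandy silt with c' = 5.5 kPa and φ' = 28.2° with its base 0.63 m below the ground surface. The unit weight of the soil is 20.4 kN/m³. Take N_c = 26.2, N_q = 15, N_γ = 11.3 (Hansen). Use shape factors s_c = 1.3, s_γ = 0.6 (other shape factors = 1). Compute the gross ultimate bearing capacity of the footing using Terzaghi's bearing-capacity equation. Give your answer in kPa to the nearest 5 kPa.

q_ult ≈ 540 kPa

Overburden at base level: q = 20.4 × 0.63 = 12.852 kPa.
Cohesion term c·N_c·s_c = 5.5 × 26.2 × 1.3 = 187.33 kPa; surcharge term q·N_q = 12.852 × 15 = 192.78 kPa; self-weight term 0.5·γ·B·N_γ·s_γ = 0.5 × 20.4 × 2.3 × 11.3 × 0.6 = 159.06 kPa.
q_ult = 187.33 + 192.78 + 159.06 = 539.17 kPa.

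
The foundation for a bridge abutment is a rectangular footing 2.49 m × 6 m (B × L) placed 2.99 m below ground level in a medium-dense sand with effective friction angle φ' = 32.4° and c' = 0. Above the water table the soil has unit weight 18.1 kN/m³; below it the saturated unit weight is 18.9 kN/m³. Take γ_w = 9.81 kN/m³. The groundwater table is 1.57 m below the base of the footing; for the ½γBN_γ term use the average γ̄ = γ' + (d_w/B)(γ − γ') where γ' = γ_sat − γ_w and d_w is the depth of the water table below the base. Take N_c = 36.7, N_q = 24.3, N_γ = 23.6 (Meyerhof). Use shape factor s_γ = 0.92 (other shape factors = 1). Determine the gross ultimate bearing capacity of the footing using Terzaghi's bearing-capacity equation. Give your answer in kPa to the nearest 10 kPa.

q_ult ≈ 1710 kPa

q = γ·D_f = 18.1 × 2.99 = 54.119 kPa.
γ' = 9.09 kN/m³; averaging over the depth B below the base, γ̄ = γ' + (d_w/B)(γ − γ') = 14.771 kN/m³.
q·N_q = 54.119 × 24.3 = 1315.1 kPa
0.5·γ·B·N_γ·s_γ = 0.5 × 14.771 × 2.49 × 23.6 × 0.92 = 399.28 kPa
q_ult = 1315.1 + 399.28 = 1714.4 kPa.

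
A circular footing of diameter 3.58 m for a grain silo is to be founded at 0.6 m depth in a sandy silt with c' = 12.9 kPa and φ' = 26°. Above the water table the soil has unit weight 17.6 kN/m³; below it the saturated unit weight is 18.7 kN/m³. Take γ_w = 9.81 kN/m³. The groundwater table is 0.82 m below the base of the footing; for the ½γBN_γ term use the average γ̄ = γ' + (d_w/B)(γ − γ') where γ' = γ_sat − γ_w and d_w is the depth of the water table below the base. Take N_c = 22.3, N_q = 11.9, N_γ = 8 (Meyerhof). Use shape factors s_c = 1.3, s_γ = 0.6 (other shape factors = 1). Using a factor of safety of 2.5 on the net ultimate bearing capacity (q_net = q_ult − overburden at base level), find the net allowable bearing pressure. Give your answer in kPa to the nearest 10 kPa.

q = γ·D_f = 17.6 × 0.6 = 10.56 kPa.
γ' = 8.89 kN/m³; averaging over the depth B below the base, γ̄ = γ' + (d_w/B)(γ − γ') = 10.885 kN/m³.
c·N_c·s_c = 12.9 × 22.3 × 1.3 = 373.97 kPa
q·N_q = 10.56 × 11.9 = 125.66 kPa
0.5·γ·B·N_γ·s_γ = 0.5 × 10.885 × 3.58 × 8 × 0.6 = 93.524 kPa
q_ult = 373.97 + 125.66 + 93.524 = 593.16 kPa.
q_net = 593.16 − 10.56 = 582.6 kPa.
q_all(net) = 582.6 / 2.5 = 233.04 kPa.

q_all(net) ≈ 230 kPa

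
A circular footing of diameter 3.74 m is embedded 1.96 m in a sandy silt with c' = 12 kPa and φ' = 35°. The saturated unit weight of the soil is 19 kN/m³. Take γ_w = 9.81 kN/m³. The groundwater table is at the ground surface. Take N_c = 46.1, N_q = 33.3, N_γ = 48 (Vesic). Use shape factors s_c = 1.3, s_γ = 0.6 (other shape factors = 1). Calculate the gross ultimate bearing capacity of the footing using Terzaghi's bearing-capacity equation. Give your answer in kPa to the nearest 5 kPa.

γ' = 19 − 9.81 = 9.19 kN/m³ (submerged throughout). q = 9.19 × 1.96 = 18.012 kPa; the same γ' applies in the ½γBN_γ term.
c·N_c·s_c = 12 × 46.1 × 1.3 = 719.16 kPa
q·N_q = 18.012 × 33.3 = 599.81 kPa
0.5·γ·B·N_γ·s_γ = 0.5 × 9.19 × 3.74 × 48 × 0.6 = 494.94 kPa
q_ult = 719.16 + 599.81 + 494.94 = 1813.9 kPa.

q_ult ≈ 1815 kPa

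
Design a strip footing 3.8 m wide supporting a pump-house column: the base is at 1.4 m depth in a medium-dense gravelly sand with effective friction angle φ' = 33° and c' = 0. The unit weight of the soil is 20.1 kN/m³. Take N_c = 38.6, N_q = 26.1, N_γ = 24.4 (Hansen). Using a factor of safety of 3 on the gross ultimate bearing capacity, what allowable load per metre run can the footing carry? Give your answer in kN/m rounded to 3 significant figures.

≈ 2110 kN/m

q = γ·D_f = 20.1 × 1.4 = 28.14 kPa.
q·N_q = 28.14 × 26.1 = 734.45 kPa
0.5·γ·B·N_γ = 0.5 × 20.1 × 3.8 × 24.4 = 931.84 kPa
q_ult = 734.45 + 931.84 = 1666.3 kPa.
Gross allowable pressure q_all = 1666.3 / 3 = 555.43 kPa.
Allowable wall load = q_all × B = 555.43 × 3.8 = 2110.6 kN per metre run.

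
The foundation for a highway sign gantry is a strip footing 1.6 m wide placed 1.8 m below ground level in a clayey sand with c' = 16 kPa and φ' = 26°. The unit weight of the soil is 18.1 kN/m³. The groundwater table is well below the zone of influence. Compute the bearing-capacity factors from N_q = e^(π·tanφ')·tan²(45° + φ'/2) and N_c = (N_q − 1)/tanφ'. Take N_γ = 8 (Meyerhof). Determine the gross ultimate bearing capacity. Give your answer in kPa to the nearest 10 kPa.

tan26° = 0.4877, so N_q = e^(π×0.4877)·tan²(58°) = 4.629 × 2.561 = 11.85.
N_c = (11.85 − 1)/tan26° = 22.25.
Effective surcharge at the founding depth q = γ·D_f = 18.1 × 1.8 = 32.58 kPa.
q_ult = c·N_c + q·N_q + 0.5·γ·B·N_γ
     = 16 × 22.254 + 32.58 × 11.854 + 0.5 × 18.1 × 1.6 × 8
     = 356.07 + 386.21 + 115.84 = 858.12 kPa.

q_ult ≈ 860 kPa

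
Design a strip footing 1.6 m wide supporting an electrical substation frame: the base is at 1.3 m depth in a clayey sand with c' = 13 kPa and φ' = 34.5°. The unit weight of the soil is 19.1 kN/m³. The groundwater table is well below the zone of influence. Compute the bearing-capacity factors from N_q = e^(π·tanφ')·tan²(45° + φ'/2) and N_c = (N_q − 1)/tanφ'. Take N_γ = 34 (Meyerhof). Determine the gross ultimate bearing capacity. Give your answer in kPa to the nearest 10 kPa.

q_ult ≈ 1870 kPa

tan34.5° = 0.6873, so N_q = e^(π×0.6873)·tan²(62.25°) = 8.664 × 3.613 = 31.3.
N_c = (31.3 − 1)/tan34.5° = 44.09.
q = γ·D_f = 19.1 × 1.3 = 24.83 kPa.
c·N_c = 13 × 44.085 = 573.11 kPa
q·N_q = 24.83 × 31.299 = 777.16 kPa
0.5·γ·B·N_γ = 0.5 × 19.1 × 1.6 × 34 = 519.52 kPa
q_ult = 573.11 + 777.16 + 519.52 = 1869.8 kPa.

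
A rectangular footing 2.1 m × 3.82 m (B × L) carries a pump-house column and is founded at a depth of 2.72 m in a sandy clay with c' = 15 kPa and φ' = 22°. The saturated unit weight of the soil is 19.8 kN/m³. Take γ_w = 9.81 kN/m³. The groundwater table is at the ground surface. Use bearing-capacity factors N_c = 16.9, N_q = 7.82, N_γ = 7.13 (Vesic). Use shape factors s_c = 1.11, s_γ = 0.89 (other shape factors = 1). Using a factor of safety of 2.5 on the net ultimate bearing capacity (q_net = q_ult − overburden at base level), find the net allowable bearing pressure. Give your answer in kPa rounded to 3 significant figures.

With the water table at the surface the whole profile is submerged: γ' = 19.8 − 9.81 = 9.99 kN/m³, so q = γ'·D_f = 27.173 kPa; the same γ' applies in the ½γBN_γ term.
q_ult = c·N_c·s_c + q·N_q + 0.5·γ·B·N_γ·s_γ
     = 15 × 16.9 × 1.11 + 27.173 × 7.82 + 0.5 × 9.99 × 2.1 × 7.13 × 0.89
     = 281.38 + 212.49 + 66.563 = 560.44 kPa.
q_net = 560.44 − 27.173 = 533.27 kPa.
q_all(net) = 533.27 / 2.5 = 213.31 kPa.

q_all(net) ≈ 213 kPa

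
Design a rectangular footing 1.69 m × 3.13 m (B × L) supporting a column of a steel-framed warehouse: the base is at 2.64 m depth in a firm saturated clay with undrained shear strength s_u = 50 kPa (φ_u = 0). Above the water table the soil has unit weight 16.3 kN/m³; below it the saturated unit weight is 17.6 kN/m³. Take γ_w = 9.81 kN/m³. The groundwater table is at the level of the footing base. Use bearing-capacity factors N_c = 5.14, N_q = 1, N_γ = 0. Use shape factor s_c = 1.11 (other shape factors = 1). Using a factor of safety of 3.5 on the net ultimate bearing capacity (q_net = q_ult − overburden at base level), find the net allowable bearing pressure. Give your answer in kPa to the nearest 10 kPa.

Overburden at base level: q = 16.3 × 2.64 = 43.032 kPa.
Cohesion term c·N_c·s_c = 50 × 5.14 × 1.11 = 285.27 kPa; surcharge term q·N_q = 43.032 × 1 = 43.032 kPa.
q_ult = 285.27 + 43.032 = 328.3 kPa.
q_net = 328.3 − 43.032 = 285.27 kPa.
q_all(net) = 285.27 / 3.5 = 81.506 kPa.

q_all(net) ≈ 80 kPa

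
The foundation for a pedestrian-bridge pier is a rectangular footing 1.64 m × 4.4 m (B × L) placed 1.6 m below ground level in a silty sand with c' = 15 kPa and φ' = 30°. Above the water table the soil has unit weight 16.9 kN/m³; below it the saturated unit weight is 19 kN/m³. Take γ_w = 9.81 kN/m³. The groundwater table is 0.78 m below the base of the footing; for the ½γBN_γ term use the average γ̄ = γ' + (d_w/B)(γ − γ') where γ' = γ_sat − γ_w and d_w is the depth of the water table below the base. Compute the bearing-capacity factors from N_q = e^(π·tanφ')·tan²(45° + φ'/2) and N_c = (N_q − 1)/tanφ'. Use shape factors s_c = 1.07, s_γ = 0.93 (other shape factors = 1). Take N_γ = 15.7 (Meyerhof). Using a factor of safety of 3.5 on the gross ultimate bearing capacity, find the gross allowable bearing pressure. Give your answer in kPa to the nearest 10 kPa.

N_q = e^(π·tan30°)·tan²(60°) = 18.4; N_c = (N_q − 1)/tanφ' = 30.14.
Overburden at base level: q = 16.9 × 1.6 = 27.04 kPa.
The water table is 0.78 m below the base (< B = 1.64 m), so the ½γBN_γ term uses γ̄ = γ' + (d_w/B)(γ − γ') = 9.19 + (0.78/1.64)(16.9 − 9.19) = 12.857 kN/m³.
Cohesion term c·N_c·s_c = 15 × 30.14 × 1.07 = 483.74 kPa; surcharge term q·N_q = 27.04 × 18.401 = 497.57 kPa; self-weight term 0.5·γ·B·N_γ·s_γ = 0.5 × 12.857 × 1.64 × 15.7 × 0.93 = 153.93 kPa.
q_ult = 483.74 + 497.57 + 153.93 = 1135.2 kPa.
q_all = 1135.2 / 3.5 = 324.35 kPa.

q_all ≈ 320 kPa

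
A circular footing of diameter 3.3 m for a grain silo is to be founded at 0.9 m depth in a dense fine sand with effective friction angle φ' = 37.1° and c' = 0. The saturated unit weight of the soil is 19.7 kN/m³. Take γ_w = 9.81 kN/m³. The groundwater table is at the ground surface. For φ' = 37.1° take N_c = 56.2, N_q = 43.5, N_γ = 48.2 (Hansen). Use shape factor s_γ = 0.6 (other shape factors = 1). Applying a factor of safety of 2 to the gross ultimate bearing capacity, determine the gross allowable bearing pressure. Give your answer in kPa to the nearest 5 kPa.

Water table at ground surface, so effective unit weight γ' = 19.7 − 9.81 = 9.89 kN/m³ is used throughout; overburden q = 9.89 × 0.9 = 8.901 kPa; the same γ' applies in the ½γBN_γ term.
Surcharge term q·N_q = 8.901 × 43.5 = 387.19 kPa; self-weight term 0.5·γ·B·N_γ·s_γ = 0.5 × 9.89 × 3.3 × 48.2 × 0.6 = 471.93 kPa.
q_ult = 387.19 + 471.93 = 859.12 kPa.
q_all = q_ult / FS = 859.12 / 2 = 429.56 kPa.

q_all ≈ 430 kPa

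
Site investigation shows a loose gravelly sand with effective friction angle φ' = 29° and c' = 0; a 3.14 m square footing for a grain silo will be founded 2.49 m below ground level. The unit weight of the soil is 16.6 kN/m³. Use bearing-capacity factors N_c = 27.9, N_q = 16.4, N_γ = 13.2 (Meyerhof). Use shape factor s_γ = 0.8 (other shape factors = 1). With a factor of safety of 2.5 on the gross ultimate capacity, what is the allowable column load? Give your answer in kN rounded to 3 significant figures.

P_all ≈ 3760 kN

Overburden at base level: q = 16.6 × 2.49 = 41.334 kPa.
Surcharge term q·N_q = 41.334 × 16.4 = 677.88 kPa; self-weight term 0.5·γ·B·N_γ·s_γ = 0.5 × 16.6 × 3.14 × 13.2 × 0.8 = 275.21 kPa.
q_ult = 677.88 + 275.21 = 953.09 kPa.
Gross allowable pressure q_all = 953.09 / 2.5 = 381.24 kPa.
Footing area = 9.8596 m², so allowable column load = 381.24 × 9.8596 = 3758.8 kN.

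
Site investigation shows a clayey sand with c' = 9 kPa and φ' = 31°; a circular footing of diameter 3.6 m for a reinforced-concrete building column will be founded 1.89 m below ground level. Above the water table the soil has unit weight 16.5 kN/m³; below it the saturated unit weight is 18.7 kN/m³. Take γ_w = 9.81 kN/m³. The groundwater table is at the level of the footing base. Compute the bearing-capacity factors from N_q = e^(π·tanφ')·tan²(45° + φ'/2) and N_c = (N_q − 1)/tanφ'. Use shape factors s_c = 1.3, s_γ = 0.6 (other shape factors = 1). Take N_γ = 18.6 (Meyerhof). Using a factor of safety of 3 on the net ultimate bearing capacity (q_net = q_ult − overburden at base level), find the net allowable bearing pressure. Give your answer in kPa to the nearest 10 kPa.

N_q = e^(π·tan31°)·tan²(60.5°) = 20.63; N_c = (N_q − 1)/tanφ' = 32.67.
q = γ·D_f = 16.5 × 1.89 = 31.185 kPa.
For the ½γBN_γ term take γ' = 18.7 − 9.81 = 8.89 kN/m³ (soil below base is submerged).
c·N_c·s_c = 9 × 32.671 × 1.3 = 382.25 kPa
q·N_q = 31.185 × 20.631 = 643.37 kPa
0.5·γ·B·N_γ·s_γ = 0.5 × 8.89 × 3.6 × 18.6 × 0.6 = 178.58 kPa
q_ult = 382.25 + 643.37 + 178.58 = 1204.2 kPa.
q_net = 1204.2 − 31.185 = 1173 kPa.
q_all(net) = 1173 / 3 = 391.01 kPa.

q_all(net) ≈ 390 kPa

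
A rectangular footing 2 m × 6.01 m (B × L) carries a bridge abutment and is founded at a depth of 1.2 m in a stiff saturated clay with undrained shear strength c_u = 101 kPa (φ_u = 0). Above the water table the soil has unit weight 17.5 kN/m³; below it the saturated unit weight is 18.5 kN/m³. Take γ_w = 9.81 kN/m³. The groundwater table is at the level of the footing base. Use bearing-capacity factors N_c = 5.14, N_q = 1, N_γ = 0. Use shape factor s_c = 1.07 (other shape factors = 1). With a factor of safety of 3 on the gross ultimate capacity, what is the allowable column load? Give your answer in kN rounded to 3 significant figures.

Overburden at base level: q = 17.5 × 1.2 = 21 kPa.
Cohesion term c·N_c·s_c = 101 × 5.14 × 1.07 = 555.48 kPa; surcharge term q·N_q = 21 × 1 = 21 kPa.
q_ult = 555.48 + 21 = 576.48 kPa.
Gross allowable pressure q_all = 576.48 / 3 = 192.16 kPa.
Footing area = 12.02 m², so allowable column load = 192.16 × 12.02 = 2309.8 kN.

P_all ≈ 2310 kN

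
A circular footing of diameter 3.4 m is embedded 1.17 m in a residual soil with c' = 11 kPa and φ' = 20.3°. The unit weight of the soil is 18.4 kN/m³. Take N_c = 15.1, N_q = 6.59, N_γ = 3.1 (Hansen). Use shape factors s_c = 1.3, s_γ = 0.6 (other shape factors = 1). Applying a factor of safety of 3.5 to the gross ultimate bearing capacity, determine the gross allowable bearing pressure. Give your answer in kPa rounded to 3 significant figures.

q_all ≈ 119 kPa

q = γ·D_f = 18.4 × 1.17 = 21.528 kPa.
c·N_c·s_c = 11 × 15.1 × 1.3 = 215.93 kPa
q·N_q = 21.528 × 6.59 = 141.87 kPa
0.5·γ·B·N_γ·s_γ = 0.5 × 18.4 × 3.4 × 3.1 × 0.6 = 58.181 kPa
q_ult = 215.93 + 141.87 + 58.181 = 415.98 kPa.
q_all = q_ult / FS = 415.98 / 3.5 = 118.85 kPa.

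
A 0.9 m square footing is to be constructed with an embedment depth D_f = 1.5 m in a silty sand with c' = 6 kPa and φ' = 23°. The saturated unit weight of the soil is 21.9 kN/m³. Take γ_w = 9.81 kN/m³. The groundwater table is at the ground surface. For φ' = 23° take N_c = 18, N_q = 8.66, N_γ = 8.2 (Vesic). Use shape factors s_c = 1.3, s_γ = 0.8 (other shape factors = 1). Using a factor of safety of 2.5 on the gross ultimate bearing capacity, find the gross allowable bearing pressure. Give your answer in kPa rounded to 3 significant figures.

Water table at ground surface, so effective unit weight γ' = 21.9 − 9.81 = 12.09 kN/m³ is used throughout; overburden q = 12.09 × 1.5 = 18.135 kPa; the same γ' applies in the ½γBN_γ term.
Cohesion term c·N_c·s_c = 6 × 18 × 1.3 = 140.4 kPa; surcharge term q·N_q = 18.135 × 8.66 = 157.05 kPa; self-weight term 0.5·γ·B·N_γ·s_γ = 0.5 × 12.09 × 0.9 × 8.2 × 0.8 = 35.69 kPa.
q_ult = 140.4 + 157.05 + 35.69 = 333.14 kPa.
q_all = 333.14 / 2.5 = 133.26 kPa.

q_all ≈ 133 kPa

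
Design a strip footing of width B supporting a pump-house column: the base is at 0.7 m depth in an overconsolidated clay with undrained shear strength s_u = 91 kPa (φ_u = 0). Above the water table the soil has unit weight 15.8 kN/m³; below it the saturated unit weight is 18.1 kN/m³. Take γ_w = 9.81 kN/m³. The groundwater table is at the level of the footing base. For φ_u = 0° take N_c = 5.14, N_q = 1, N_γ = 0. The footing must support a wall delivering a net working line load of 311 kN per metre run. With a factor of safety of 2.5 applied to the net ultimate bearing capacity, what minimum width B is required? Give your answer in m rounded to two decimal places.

Effective surcharge at the founding depth q = γ·D_f = 15.8 × 0.7 = 11.06 kPa.
q_ult = c·N_c + q·N_q
     = 91 × 5.14 + 11.06 × 1
     = 467.74 + 11.06 = 478.8 kPa.
For φ = 0 the ½γBN_γ term vanishes, so q_ult is independent of B. q_net = 478.8 − 11.06 = 467.74 kPa; q_all(net) = 467.74/2.5 = 187.1 kPa.
Required width B = w / q_all(net) = 311 / 187.1 = 1.662 m.

B = 1.66 m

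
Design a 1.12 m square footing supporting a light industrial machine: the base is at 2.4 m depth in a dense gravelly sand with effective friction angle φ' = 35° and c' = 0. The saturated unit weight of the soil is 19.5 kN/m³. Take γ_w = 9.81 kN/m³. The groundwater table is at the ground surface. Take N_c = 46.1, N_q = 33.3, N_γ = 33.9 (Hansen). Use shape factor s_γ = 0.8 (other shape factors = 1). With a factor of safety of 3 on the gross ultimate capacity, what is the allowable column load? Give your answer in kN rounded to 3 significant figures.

Water table at ground surface, so effective unit weight γ' = 19.5 − 9.81 = 9.69 kN/m³ is used throughout; overburden q = 9.69 × 2.4 = 23.256 kPa; the same γ' applies in the ½γBN_γ term.
Surcharge term q·N_q = 23.256 × 33.3 = 774.42 kPa; self-weight term 0.5·γ·B·N_γ·s_γ = 0.5 × 9.69 × 1.12 × 33.9 × 0.8 = 147.16 kPa.
q_ult = 774.42 + 147.16 = 921.59 kPa.
Gross allowable pressure q_all = 921.59 / 3 = 307.2 kPa.
Footing area = 1.2544 m², so allowable column load = 307.2 × 1.2544 = 385.35 kN.

P_all ≈ 385 kN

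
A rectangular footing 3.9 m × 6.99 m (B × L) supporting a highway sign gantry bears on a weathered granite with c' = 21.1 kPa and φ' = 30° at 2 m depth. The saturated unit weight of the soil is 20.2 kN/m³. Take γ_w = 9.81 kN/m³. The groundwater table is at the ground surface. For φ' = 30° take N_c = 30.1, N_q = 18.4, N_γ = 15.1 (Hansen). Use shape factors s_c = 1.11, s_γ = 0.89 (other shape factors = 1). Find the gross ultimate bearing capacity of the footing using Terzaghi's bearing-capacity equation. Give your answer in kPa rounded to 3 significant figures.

q_ult ≈ 1360 kPa

Water table at ground surface, so effective unit weight γ' = 20.2 − 9.81 = 10.39 kN/m³ is used throughout; overburden q = 10.39 × 2 = 20.78 kPa; the same γ' applies in the ½γBN_γ term.
Cohesion term c·N_c·s_c = 21.1 × 30.1 × 1.11 = 704.97 kPa; surcharge term q·N_q = 20.78 × 18.4 = 382.35 kPa; self-weight term 0.5·γ·B·N_γ·s_γ = 0.5 × 10.39 × 3.9 × 15.1 × 0.89 = 272.28 kPa.
q_ult = 704.97 + 382.35 + 272.28 = 1359.6 kPa.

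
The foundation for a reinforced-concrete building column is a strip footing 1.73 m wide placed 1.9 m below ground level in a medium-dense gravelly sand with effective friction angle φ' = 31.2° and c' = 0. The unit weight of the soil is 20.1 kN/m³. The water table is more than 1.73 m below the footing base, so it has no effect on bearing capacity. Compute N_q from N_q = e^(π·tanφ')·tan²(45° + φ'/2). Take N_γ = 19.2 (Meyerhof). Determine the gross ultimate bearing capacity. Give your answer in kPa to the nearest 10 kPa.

q_ult ≈ 1140 kPa

tan31.2° = 0.6056, so N_q = e^(π×0.6056)·tan²(60.6°) = 6.703 × 3.15 = 21.11.
Overburden at base level: q = 20.1 × 1.9 = 38.19 kPa.
Surcharge term q·N_q = 38.19 × 21.113 = 806.31 kPa; self-weight term 0.5·γ·B·N_γ = 0.5 × 20.1 × 1.73 × 19.2 = 333.82 kPa.
q_ult = 806.31 + 333.82 = 1140.1 kPa.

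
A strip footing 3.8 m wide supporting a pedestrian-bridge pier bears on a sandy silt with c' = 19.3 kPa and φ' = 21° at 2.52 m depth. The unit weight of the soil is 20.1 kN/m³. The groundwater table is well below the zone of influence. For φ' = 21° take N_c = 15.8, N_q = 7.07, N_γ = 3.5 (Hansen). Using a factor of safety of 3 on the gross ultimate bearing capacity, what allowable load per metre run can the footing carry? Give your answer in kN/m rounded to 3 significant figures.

≈ 1010 kN/m

Overburden at base level: q = 20.1 × 2.52 = 50.652 kPa.
Cohesion term c·N_c = 19.3 × 15.8 = 304.94 kPa; surcharge term q·N_q = 50.652 × 7.07 = 358.11 kPa; self-weight term 0.5·γ·B·N_γ = 0.5 × 20.1 × 3.8 × 3.5 = 133.66 kPa.
q_ult = 304.94 + 358.11 + 133.66 = 796.71 kPa.
Gross allowable pressure q_all = 796.71 / 3 = 265.57 kPa.
Allowable wall load = q_all × B = 265.57 × 3.8 = 1009.2 kN per metre run.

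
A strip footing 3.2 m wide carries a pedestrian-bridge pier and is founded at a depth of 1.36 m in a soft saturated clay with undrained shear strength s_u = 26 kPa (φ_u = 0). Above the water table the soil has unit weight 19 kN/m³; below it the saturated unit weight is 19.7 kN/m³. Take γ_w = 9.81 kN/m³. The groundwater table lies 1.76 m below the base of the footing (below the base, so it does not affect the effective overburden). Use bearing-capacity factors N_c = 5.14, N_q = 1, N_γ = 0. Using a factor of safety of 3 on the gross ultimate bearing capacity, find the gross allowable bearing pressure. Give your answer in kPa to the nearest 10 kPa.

q = γ·D_f = 19 × 1.36 = 25.84 kPa.
c·N_c = 26 × 5.14 = 133.64 kPa
q·N_q = 25.84 × 1 = 25.84 kPa
q_ult = 133.64 + 25.84 = 159.48 kPa.
q_all = 159.48 / 3 = 53.16 kPa.

q_all ≈ 50 kPa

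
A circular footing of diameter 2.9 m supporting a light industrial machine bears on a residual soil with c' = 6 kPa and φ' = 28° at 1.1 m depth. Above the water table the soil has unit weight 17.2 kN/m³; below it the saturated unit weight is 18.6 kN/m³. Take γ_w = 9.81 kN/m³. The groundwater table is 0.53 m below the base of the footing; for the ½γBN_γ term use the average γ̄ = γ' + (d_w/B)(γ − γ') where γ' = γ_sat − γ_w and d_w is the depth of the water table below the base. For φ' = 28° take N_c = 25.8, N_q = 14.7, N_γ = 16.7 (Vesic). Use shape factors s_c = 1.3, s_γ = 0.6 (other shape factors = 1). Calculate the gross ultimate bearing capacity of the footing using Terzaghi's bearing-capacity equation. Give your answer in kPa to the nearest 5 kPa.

Effective surcharge at the founding depth q = γ·D_f = 17.2 × 1.1 = 18.92 kPa.
With d_w = 0.53 m < B, γ̄ = 8.79 + (0.53/2.9) × (17.2 − 8.79) = 10.327 kN/m³.
q_ult = c·N_c·s_c + q·N_q + 0.5·γ·B·N_γ·s_γ
     = 6 × 25.8 × 1.3 + 18.92 × 14.7 + 0.5 × 10.327 × 2.9 × 16.7 × 0.6
     = 201.24 + 278.12 + 150.04 = 629.4 kPa.

q_ult ≈ 630 kPa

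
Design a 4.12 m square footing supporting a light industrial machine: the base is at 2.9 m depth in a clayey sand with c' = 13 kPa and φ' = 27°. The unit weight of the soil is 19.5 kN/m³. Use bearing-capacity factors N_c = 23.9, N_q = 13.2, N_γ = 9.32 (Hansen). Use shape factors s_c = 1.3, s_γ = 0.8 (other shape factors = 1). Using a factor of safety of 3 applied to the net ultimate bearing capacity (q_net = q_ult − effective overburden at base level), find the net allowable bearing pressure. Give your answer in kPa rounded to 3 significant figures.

q_all(net) ≈ 464 kPa

Overburden at base level: q = 19.5 × 2.9 = 56.55 kPa.
Cohesion term c·N_c·s_c = 13 × 23.9 × 1.3 = 403.91 kPa; surcharge term q·N_q = 56.55 × 13.2 = 746.46 kPa; self-weight term 0.5·γ·B·N_γ·s_γ = 0.5 × 19.5 × 4.12 × 9.32 × 0.8 = 299.51 kPa.
q_ult = 403.91 + 746.46 + 299.51 = 1449.9 kPa.
Net ultimate: q_net = 1449.9 − 56.55 = 1393.3 kPa.
q_all(net) = 1393.3 / 3 = 464.44 kPa.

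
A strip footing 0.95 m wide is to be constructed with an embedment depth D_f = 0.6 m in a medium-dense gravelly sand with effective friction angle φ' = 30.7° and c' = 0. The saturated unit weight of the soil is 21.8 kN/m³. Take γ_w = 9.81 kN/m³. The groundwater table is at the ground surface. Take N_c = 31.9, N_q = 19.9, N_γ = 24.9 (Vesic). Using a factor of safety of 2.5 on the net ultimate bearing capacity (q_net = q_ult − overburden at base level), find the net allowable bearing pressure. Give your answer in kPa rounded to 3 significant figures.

γ' = 21.8 − 9.81 = 11.99 kN/m³ (submerged throughout). q = 11.99 × 0.6 = 7.194 kPa; the same γ' applies in the ½γBN_γ term.
q·N_q = 7.194 × 19.9 = 143.16 kPa
0.5·γ·B·N_γ = 0.5 × 11.99 × 0.95 × 24.9 = 141.81 kPa
q_ult = 143.16 + 141.81 = 284.97 kPa.
q_net = 284.97 − 7.194 = 277.78 kPa.
q_all(net) = 277.78 / 2.5 = 111.11 kPa.

q_all(net) ≈ 111 kPa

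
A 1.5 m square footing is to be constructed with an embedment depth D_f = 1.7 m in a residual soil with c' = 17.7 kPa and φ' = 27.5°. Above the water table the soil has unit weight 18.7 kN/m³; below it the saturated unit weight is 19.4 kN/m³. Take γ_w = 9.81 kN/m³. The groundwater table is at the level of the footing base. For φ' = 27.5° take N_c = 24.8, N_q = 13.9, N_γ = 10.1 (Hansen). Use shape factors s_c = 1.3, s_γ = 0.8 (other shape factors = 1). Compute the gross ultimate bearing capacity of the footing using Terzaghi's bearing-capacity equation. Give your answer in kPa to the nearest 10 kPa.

Overburden at base level: q = 18.7 × 1.7 = 31.79 kPa.
Below the base the soil is submerged, so the ½γBN_γ term uses γ' = 19.4 − 9.81 = 9.59 kN/m³.
Cohesion term c·N_c·s_c = 17.7 × 24.8 × 1.3 = 570.65 kPa; surcharge term q·N_q = 31.79 × 13.9 = 441.88 kPa; self-weight term 0.5·γ·B·N_γ·s_γ = 0.5 × 9.59 × 1.5 × 10.1 × 0.8 = 58.115 kPa.
q_ult = 570.65 + 441.88 + 58.115 = 1070.6 kPa.

q_ult ≈ 1070 kPa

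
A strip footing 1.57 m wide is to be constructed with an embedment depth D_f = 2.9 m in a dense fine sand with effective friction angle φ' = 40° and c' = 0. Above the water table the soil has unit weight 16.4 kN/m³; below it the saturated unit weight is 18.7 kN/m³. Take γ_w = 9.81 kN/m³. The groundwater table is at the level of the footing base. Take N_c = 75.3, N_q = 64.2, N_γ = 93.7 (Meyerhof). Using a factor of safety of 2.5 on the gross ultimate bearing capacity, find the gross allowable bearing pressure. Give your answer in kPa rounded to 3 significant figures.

q = γ·D_f = 16.4 × 2.9 = 47.56 kPa.
For the ½γBN_γ term take γ' = 18.7 − 9.81 = 8.89 kN/m³ (soil below base is submerged).
q·N_q = 47.56 × 64.2 = 3053.4 kPa
0.5·γ·B·N_γ = 0.5 × 8.89 × 1.57 × 93.7 = 653.9 kPa
q_ult = 3053.4 + 653.9 = 3707.3 kPa.
q_all = 3707.3 / 2.5 = 1482.9 kPa.

q_all ≈ 1480 kPa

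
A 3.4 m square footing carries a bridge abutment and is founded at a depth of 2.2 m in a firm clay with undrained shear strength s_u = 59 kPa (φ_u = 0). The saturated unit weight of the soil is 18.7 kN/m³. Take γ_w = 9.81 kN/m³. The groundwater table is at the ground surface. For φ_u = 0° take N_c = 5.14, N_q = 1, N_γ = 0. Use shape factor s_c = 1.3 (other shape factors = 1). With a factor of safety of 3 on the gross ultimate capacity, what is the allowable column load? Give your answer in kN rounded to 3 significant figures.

With the water table at the surface the whole profile is submerged: γ' = 18.7 − 9.81 = 8.89 kN/m³, so q = γ'·D_f = 19.558 kPa.
q_ult = c·N_c·s_c + q·N_q
     = 59 × 5.14 × 1.3 + 19.558 × 1
     = 394.24 + 19.558 = 413.8 kPa.
Gross allowable pressure q_all = 413.8 / 3 = 137.93 kPa.
Footing area = 11.56 m², so allowable column load = 137.93 × 11.56 = 1594.5 kN.

P_all ≈ 1590 kN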